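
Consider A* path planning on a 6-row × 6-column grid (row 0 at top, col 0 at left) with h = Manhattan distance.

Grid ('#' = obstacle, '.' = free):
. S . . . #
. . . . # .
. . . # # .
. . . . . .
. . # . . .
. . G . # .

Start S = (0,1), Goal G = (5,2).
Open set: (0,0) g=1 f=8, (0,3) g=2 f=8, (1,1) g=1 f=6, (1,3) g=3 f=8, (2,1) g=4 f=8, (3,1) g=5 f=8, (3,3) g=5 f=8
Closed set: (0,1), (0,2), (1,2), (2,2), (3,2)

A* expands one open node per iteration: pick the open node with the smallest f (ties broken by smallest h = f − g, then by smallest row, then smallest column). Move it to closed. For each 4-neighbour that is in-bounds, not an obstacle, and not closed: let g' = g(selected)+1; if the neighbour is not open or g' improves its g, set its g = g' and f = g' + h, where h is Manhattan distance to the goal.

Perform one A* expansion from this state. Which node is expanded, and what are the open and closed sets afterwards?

expanded=(1,1); open=[(0,0) g=1 f=8, (0,3) g=2 f=8, (1,0) g=2 f=8, (1,3) g=3 f=8, (2,1) g=2 f=6, (3,1) g=5 f=8, (3,3) g=5 f=8]; closed=[(0,1), (0,2), (1,1), (1,2), (2,2), (3,2)]

step 1: expand (1,1) (f=6, h=5) → closed; open now [(0,0) g=1 f=8, (0,3) g=2 f=8, (1,0) g=2 f=8, (1,3) g=3 f=8, (2,1) g=2 f=6, (3,1) g=5 f=8, (3,3) g=5 f=8]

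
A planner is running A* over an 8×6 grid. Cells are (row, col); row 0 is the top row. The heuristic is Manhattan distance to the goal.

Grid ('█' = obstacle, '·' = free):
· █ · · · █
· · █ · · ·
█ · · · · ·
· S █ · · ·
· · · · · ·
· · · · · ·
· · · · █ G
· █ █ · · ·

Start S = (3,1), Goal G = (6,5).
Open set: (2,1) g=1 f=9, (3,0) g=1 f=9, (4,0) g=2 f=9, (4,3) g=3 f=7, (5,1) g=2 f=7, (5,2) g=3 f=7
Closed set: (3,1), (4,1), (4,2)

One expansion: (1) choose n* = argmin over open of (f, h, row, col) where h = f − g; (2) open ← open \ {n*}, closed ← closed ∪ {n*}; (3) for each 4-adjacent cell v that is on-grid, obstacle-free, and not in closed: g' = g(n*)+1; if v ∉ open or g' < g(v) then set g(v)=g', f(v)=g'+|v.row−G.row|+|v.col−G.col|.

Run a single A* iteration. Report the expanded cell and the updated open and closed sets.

step 1: expand (4,3) (f=7, h=4) → closed; open now [(2,1) g=1 f=9, (3,0) g=1 f=9, (3,3) g=4 f=9, (4,0) g=2 f=9, (4,4) g=4 f=7, (5,1) g=2 f=7, (5,2) g=3 f=7, (5,3) g=4 f=7]

expanded=(4,3); open=[(2,1) g=1 f=9, (3,0) g=1 f=9, (3,3) g=4 f=9, (4,0) g=2 f=9, (4,4) g=4 f=7, (5,1) g=2 f=7, (5,2) g=3 f=7, (5,3) g=4 f=7]; closed=[(3,1), (4,1), (4,2), (4,3)]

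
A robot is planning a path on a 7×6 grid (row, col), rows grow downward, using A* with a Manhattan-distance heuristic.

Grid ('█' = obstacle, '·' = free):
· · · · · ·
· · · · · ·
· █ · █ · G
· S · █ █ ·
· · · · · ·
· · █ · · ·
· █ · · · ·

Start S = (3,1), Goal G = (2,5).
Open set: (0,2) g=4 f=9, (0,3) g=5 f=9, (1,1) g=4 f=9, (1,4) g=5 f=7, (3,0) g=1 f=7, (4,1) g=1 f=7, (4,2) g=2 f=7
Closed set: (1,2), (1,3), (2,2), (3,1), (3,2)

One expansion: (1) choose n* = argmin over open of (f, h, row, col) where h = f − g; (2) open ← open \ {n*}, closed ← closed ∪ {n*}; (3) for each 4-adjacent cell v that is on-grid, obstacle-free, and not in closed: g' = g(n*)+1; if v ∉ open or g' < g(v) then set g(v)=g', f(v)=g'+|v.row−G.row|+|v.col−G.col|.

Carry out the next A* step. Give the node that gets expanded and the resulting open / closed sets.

step 1: expand (1,4) (f=7, h=2) → closed; open now [(0,2) g=4 f=9, (0,3) g=5 f=9, (0,4) g=6 f=9, (1,1) g=4 f=9, (1,5) g=6 f=7, (2,4) g=6 f=7, (3,0) g=1 f=7, (4,1) g=1 f=7, (4,2) g=2 f=7]

expanded=(1,4); open=[(0,2) g=4 f=9, (0,3) g=5 f=9, (0,4) g=6 f=9, (1,1) g=4 f=9, (1,5) g=6 f=7, (2,4) g=6 f=7, (3,0) g=1 f=7, (4,1) g=1 f=7, (4,2) g=2 f=7]; closed=[(1,2), (1,3), (1,4), (2,2), (3,1), (3,2)]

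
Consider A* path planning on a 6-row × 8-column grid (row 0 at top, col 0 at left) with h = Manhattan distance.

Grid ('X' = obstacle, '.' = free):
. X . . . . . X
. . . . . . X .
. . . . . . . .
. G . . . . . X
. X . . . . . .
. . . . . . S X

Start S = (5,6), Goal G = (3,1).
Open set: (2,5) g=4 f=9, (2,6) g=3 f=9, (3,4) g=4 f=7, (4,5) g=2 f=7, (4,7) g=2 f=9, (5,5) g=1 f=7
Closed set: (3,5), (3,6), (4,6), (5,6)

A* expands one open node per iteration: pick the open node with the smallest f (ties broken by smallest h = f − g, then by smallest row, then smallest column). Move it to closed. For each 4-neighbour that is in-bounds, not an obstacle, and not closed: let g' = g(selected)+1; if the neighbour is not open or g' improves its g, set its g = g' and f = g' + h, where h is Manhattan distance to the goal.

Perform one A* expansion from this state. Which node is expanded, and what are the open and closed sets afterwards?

expanded=(3,4); open=[(2,4) g=5 f=9, (2,5) g=4 f=9, (2,6) g=3 f=9, (3,3) g=5 f=7, (4,4) g=5 f=9, (4,5) g=2 f=7, (4,7) g=2 f=9, (5,5) g=1 f=7]; closed=[(3,4), (3,5), (3,6), (4,6), (5,6)]

step 1: expand (3,4) (f=7, h=3) → closed; open now [(2,4) g=5 f=9, (2,5) g=4 f=9, (2,6) g=3 f=9, (3,3) g=5 f=7, (4,4) g=5 f=9, (4,5) g=2 f=7, (4,7) g=2 f=9, (5,5) g=1 f=7]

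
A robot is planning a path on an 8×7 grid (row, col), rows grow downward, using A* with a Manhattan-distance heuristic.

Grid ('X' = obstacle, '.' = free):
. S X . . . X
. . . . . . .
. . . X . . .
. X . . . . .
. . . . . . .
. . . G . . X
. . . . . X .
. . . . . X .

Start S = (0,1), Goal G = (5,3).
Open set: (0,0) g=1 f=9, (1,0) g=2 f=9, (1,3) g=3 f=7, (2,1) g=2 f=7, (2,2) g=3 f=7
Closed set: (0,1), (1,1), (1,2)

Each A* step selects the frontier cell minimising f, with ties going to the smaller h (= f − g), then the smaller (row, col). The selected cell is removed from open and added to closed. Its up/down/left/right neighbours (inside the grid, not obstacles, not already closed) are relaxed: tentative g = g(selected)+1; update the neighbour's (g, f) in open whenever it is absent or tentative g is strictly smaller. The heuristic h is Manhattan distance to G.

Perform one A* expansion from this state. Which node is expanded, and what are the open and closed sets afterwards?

expanded=(1,3); open=[(0,0) g=1 f=9, (0,3) g=4 f=9, (1,0) g=2 f=9, (1,4) g=4 f=9, (2,1) g=2 f=7, (2,2) g=3 f=7]; closed=[(0,1), (1,1), (1,2), (1,3)]

step 1: expand (1,3) (f=7, h=4) → closed; open now [(0,0) g=1 f=9, (0,3) g=4 f=9, (1,0) g=2 f=9, (1,4) g=4 f=9, (2,1) g=2 f=7, (2,2) g=3 f=7]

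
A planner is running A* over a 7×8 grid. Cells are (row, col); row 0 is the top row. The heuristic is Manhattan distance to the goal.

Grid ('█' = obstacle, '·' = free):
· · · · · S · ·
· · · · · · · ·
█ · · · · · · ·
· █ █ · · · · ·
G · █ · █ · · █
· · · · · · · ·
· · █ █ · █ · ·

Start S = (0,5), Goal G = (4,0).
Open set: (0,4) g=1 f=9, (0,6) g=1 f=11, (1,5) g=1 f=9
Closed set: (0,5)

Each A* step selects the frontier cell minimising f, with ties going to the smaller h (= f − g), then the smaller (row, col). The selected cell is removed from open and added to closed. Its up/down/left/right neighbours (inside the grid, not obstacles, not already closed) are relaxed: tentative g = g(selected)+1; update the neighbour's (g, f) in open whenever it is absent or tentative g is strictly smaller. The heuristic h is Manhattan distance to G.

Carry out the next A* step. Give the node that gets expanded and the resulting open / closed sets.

step 1: expand (0,4) (f=9, h=8) → closed; open now [(0,3) g=2 f=9, (0,6) g=1 f=11, (1,4) g=2 f=9, (1,5) g=1 f=9]

expanded=(0,4); open=[(0,3) g=2 f=9, (0,6) g=1 f=11, (1,4) g=2 f=9, (1,5) g=1 f=9]; closed=[(0,4), (0,5)]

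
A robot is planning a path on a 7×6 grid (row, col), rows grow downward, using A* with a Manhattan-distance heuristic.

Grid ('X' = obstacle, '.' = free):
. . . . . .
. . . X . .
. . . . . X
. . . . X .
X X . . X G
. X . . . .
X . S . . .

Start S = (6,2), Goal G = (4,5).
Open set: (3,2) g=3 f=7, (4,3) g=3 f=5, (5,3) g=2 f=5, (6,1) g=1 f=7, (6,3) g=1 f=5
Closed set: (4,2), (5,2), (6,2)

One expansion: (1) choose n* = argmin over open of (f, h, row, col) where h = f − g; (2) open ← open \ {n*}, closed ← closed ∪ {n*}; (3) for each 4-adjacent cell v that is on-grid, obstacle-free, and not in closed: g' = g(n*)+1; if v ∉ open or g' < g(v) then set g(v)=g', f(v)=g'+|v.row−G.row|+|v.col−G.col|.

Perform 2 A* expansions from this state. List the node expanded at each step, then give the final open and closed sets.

order=[(4,3) → (5,3)]; open=[(3,2) g=3 f=7, (3,3) g=4 f=7, (5,4) g=3 f=5, (6,1) g=1 f=7, (6,3) g=1 f=5]; closed=[(4,2), (4,3), (5,2), (5,3), (6,2)]

step 1: expand (4,3) (f=5, h=2) → closed; open now [(3,2) g=3 f=7, (3,3) g=4 f=7, (5,3) g=2 f=5, (6,1) g=1 f=7, (6,3) g=1 f=5]
step 2: expand (5,3) (f=5, h=3) → closed; open now [(3,2) g=3 f=7, (3,3) g=4 f=7, (5,4) g=3 f=5, (6,1) g=1 f=7, (6,3) g=1 f=5]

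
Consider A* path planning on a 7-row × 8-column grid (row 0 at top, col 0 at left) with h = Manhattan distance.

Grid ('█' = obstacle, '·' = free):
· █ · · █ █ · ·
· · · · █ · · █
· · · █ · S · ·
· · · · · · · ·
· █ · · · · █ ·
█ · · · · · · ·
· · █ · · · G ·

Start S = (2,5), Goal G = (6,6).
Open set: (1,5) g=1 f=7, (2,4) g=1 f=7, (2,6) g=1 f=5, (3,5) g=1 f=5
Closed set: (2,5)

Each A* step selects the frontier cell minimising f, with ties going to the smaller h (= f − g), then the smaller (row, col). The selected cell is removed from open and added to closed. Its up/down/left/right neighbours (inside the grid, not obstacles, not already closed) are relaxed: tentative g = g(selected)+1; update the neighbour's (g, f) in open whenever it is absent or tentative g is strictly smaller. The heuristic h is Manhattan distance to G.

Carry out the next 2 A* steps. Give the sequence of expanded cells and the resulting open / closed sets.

order=[(2,6) → (3,6)]; open=[(1,5) g=1 f=7, (1,6) g=2 f=7, (2,4) g=1 f=7, (2,7) g=2 f=7, (3,5) g=1 f=5, (3,7) g=3 f=7]; closed=[(2,5), (2,6), (3,6)]

step 1: expand (2,6) (f=5, h=4) → closed; open now [(1,5) g=1 f=7, (1,6) g=2 f=7, (2,4) g=1 f=7, (2,7) g=2 f=7, (3,5) g=1 f=5, (3,6) g=2 f=5]
step 2: expand (3,6) (f=5, h=3) → closed; open now [(1,5) g=1 f=7, (1,6) g=2 f=7, (2,4) g=1 f=7, (2,7) g=2 f=7, (3,5) g=1 f=5, (3,7) g=3 f=7]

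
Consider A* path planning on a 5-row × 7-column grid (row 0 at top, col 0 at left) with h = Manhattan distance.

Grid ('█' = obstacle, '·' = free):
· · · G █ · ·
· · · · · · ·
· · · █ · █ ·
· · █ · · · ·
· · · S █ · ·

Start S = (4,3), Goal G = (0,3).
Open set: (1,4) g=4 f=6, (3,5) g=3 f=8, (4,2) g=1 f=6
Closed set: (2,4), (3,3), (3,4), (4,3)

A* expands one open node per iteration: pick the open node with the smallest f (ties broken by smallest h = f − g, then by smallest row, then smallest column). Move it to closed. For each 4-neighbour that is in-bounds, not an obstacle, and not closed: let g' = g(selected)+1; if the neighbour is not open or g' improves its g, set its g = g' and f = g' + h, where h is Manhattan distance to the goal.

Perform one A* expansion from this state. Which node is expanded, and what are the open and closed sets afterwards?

expanded=(1,4); open=[(1,3) g=5 f=6, (1,5) g=5 f=8, (3,5) g=3 f=8, (4,2) g=1 f=6]; closed=[(1,4), (2,4), (3,3), (3,4), (4,3)]

step 1: expand (1,4) (f=6, h=2) → closed; open now [(1,3) g=5 f=6, (1,5) g=5 f=8, (3,5) g=3 f=8, (4,2) g=1 f=6]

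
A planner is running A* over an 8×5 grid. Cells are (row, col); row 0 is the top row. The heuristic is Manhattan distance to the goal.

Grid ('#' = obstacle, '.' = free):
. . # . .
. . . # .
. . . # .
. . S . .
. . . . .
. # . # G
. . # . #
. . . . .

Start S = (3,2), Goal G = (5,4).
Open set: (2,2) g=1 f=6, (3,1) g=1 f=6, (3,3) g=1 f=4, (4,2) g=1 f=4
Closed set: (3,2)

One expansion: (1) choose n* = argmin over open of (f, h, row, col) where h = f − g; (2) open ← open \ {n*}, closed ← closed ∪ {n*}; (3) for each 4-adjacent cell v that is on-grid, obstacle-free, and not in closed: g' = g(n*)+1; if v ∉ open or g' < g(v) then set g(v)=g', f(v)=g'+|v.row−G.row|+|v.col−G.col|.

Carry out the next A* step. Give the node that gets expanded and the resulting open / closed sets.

expanded=(3,3); open=[(2,2) g=1 f=6, (3,1) g=1 f=6, (3,4) g=2 f=4, (4,2) g=1 f=4, (4,3) g=2 f=4]; closed=[(3,2), (3,3)]

step 1: expand (3,3) (f=4, h=3) → closed; open now [(2,2) g=1 f=6, (3,1) g=1 f=6, (3,4) g=2 f=4, (4,2) g=1 f=4, (4,3) g=2 f=4]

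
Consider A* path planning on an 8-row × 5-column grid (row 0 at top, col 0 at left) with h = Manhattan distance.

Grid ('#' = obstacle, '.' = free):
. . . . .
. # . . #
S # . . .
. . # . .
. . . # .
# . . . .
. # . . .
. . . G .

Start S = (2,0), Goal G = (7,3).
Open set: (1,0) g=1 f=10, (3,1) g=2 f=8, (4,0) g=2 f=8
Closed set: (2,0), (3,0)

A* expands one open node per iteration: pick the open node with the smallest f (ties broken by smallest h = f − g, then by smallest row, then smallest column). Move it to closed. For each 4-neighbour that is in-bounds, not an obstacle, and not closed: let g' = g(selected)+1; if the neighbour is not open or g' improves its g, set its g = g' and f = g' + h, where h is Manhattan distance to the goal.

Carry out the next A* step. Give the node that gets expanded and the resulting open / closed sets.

expanded=(3,1); open=[(1,0) g=1 f=10, (4,0) g=2 f=8, (4,1) g=3 f=8]; closed=[(2,0), (3,0), (3,1)]

step 1: expand (3,1) (f=8, h=6) → closed; open now [(1,0) g=1 f=10, (4,0) g=2 f=8, (4,1) g=3 f=8]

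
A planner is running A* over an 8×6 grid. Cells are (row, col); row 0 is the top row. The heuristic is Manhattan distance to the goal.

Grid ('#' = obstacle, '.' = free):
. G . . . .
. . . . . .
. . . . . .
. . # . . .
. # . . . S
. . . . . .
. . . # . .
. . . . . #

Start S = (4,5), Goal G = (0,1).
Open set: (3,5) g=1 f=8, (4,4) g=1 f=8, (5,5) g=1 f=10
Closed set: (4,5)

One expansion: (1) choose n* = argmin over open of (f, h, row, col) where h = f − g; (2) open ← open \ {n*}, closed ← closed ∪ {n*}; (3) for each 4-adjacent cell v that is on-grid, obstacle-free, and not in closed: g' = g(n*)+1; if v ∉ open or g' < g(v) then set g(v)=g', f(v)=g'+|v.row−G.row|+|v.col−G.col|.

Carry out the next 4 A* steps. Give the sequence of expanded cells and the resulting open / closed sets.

step 1: expand (3,5) (f=8, h=7) → closed; open now [(2,5) g=2 f=8, (3,4) g=2 f=8, (4,4) g=1 f=8, (5,5) g=1 f=10]
step 2: expand (2,5) (f=8, h=6) → closed; open now [(1,5) g=3 f=8, (2,4) g=3 f=8, (3,4) g=2 f=8, (4,4) g=1 f=8, (5,5) g=1 f=10]
step 3: expand (1,5) (f=8, h=5) → closed; open now [(0,5) g=4 f=8, (1,4) g=4 f=8, (2,4) g=3 f=8, (3,4) g=2 f=8, (4,4) g=1 f=8, (5,5) g=1 f=10]
step 4: expand (0,5) (f=8, h=4) → closed; open now [(0,4) g=5 f=8, (1,4) g=4 f=8, (2,4) g=3 f=8, (3,4) g=2 f=8, (4,4) g=1 f=8, (5,5) g=1 f=10]

order=[(3,5) → (2,5) → (1,5) → (0,5)]; open=[(0,4) g=5 f=8, (1,4) g=4 f=8, (2,4) g=3 f=8, (3,4) g=2 f=8, (4,4) g=1 f=8, (5,5) g=1 f=10]; closed=[(0,5), (1,5), (2,5), (3,5), (4,5)]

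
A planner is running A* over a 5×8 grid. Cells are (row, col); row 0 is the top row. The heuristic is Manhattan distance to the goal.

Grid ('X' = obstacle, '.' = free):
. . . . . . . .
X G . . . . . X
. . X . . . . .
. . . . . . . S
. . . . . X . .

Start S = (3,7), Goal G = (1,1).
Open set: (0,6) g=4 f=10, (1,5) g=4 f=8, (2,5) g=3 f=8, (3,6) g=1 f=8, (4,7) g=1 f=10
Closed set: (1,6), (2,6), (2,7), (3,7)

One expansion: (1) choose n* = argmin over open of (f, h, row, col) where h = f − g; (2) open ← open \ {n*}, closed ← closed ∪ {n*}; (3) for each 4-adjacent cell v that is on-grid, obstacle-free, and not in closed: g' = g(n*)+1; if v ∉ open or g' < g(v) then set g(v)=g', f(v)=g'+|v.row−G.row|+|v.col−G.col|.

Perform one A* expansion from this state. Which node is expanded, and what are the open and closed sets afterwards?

expanded=(1,5); open=[(0,5) g=5 f=10, (0,6) g=4 f=10, (1,4) g=5 f=8, (2,5) g=3 f=8, (3,6) g=1 f=8, (4,7) g=1 f=10]; closed=[(1,5), (1,6), (2,6), (2,7), (3,7)]

step 1: expand (1,5) (f=8, h=4) → closed; open now [(0,5) g=5 f=10, (0,6) g=4 f=10, (1,4) g=5 f=8, (2,5) g=3 f=8, (3,6) g=1 f=8, (4,7) g=1 f=10]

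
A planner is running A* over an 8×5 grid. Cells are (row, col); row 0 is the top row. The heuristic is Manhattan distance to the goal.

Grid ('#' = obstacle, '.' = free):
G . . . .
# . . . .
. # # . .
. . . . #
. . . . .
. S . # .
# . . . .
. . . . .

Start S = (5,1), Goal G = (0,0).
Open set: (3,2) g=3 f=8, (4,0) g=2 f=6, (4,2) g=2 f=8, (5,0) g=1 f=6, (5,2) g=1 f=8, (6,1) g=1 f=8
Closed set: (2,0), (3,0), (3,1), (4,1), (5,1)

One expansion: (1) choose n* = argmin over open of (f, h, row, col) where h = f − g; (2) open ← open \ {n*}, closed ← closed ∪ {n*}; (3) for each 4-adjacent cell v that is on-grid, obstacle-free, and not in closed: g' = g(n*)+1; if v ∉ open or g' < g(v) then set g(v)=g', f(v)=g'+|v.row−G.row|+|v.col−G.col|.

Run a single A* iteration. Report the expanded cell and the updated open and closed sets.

expanded=(4,0); open=[(3,2) g=3 f=8, (4,2) g=2 f=8, (5,0) g=1 f=6, (5,2) g=1 f=8, (6,1) g=1 f=8]; closed=[(2,0), (3,0), (3,1), (4,0), (4,1), (5,1)]

step 1: expand (4,0) (f=6, h=4) → closed; open now [(3,2) g=3 f=8, (4,2) g=2 f=8, (5,0) g=1 f=6, (5,2) g=1 f=8, (6,1) g=1 f=8]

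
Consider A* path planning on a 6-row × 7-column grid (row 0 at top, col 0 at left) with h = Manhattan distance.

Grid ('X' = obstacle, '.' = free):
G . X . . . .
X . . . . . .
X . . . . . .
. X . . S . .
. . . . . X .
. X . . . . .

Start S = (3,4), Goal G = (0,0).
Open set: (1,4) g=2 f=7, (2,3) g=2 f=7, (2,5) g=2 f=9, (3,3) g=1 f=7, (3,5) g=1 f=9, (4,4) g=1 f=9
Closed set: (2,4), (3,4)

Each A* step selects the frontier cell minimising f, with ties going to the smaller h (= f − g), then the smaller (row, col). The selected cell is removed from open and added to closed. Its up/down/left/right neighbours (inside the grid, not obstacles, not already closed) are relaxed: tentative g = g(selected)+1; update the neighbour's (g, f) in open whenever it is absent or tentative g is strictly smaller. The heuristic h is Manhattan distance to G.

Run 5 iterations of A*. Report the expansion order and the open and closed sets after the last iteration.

order=[(1,4) → (0,4) → (0,3) → (1,3) → (1,2)]; open=[(0,5) g=4 f=9, (1,1) g=5 f=7, (1,5) g=3 f=9, (2,2) g=5 f=9, (2,3) g=2 f=7, (2,5) g=2 f=9, (3,3) g=1 f=7, (3,5) g=1 f=9, (4,4) g=1 f=9]; closed=[(0,3), (0,4), (1,2), (1,3), (1,4), (2,4), (3,4)]

step 1: expand (1,4) (f=7, h=5) → closed; open now [(0,4) g=3 f=7, (1,3) g=3 f=7, (1,5) g=3 f=9, (2,3) g=2 f=7, (2,5) g=2 f=9, (3,3) g=1 f=7, (3,5) g=1 f=9, (4,4) g=1 f=9]
step 2: expand (0,4) (f=7, h=4) → closed; open now [(0,3) g=4 f=7, (0,5) g=4 f=9, (1,3) g=3 f=7, (1,5) g=3 f=9, (2,3) g=2 f=7, (2,5) g=2 f=9, (3,3) g=1 f=7, (3,5) g=1 f=9, (4,4) g=1 f=9]
step 3: expand (0,3) (f=7, h=3) → closed; open now [(0,5) g=4 f=9, (1,3) g=3 f=7, (1,5) g=3 f=9, (2,3) g=2 f=7, (2,5) g=2 f=9, (3,3) g=1 f=7, (3,5) g=1 f=9, (4,4) g=1 f=9]
step 4: expand (1,3) (f=7, h=4) → closed; open now [(0,5) g=4 f=9, (1,2) g=4 f=7, (1,5) g=3 f=9, (2,3) g=2 f=7, (2,5) g=2 f=9, (3,3) g=1 f=7, (3,5) g=1 f=9, (4,4) g=1 f=9]
step 5: expand (1,2) (f=7, h=3) → closed; open now [(0,5) g=4 f=9, (1,1) g=5 f=7, (1,5) g=3 f=9, (2,2) g=5 f=9, (2,3) g=2 f=7, (2,5) g=2 f=9, (3,3) g=1 f=7, (3,5) g=1 f=9, (4,4) g=1 f=9]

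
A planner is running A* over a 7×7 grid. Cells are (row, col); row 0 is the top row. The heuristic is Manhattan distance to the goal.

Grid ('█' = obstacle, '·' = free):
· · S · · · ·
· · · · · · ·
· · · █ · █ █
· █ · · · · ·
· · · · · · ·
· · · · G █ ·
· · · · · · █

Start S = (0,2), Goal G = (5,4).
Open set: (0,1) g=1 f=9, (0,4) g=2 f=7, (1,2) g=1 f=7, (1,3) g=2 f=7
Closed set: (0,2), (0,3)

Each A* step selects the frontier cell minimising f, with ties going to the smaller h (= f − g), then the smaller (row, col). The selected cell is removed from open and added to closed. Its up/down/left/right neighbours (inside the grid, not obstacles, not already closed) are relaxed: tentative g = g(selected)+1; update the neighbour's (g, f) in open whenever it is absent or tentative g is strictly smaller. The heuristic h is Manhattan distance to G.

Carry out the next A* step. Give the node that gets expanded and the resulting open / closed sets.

step 1: expand (0,4) (f=7, h=5) → closed; open now [(0,1) g=1 f=9, (0,5) g=3 f=9, (1,2) g=1 f=7, (1,3) g=2 f=7, (1,4) g=3 f=7]

expanded=(0,4); open=[(0,1) g=1 f=9, (0,5) g=3 f=9, (1,2) g=1 f=7, (1,3) g=2 f=7, (1,4) g=3 f=7]; closed=[(0,2), (0,3), (0,4)]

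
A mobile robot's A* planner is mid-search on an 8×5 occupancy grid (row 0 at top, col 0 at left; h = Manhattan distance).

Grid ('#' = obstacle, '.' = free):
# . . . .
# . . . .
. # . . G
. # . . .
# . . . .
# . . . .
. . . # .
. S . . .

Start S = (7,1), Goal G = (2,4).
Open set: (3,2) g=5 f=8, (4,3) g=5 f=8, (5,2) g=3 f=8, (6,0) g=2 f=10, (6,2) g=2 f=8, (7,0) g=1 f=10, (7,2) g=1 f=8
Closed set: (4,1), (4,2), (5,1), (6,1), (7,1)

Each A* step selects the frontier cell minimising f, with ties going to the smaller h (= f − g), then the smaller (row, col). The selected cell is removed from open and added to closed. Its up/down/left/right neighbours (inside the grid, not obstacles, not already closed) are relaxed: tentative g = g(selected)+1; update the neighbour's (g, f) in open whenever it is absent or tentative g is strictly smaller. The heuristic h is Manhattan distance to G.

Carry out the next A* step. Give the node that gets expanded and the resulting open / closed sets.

step 1: expand (3,2) (f=8, h=3) → closed; open now [(2,2) g=6 f=8, (3,3) g=6 f=8, (4,3) g=5 f=8, (5,2) g=3 f=8, (6,0) g=2 f=10, (6,2) g=2 f=8, (7,0) g=1 f=10, (7,2) g=1 f=8]

expanded=(3,2); open=[(2,2) g=6 f=8, (3,3) g=6 f=8, (4,3) g=5 f=8, (5,2) g=3 f=8, (6,0) g=2 f=10, (6,2) g=2 f=8, (7,0) g=1 f=10, (7,2) g=1 f=8]; closed=[(3,2), (4,1), (4,2), (5,1), (6,1), (7,1)]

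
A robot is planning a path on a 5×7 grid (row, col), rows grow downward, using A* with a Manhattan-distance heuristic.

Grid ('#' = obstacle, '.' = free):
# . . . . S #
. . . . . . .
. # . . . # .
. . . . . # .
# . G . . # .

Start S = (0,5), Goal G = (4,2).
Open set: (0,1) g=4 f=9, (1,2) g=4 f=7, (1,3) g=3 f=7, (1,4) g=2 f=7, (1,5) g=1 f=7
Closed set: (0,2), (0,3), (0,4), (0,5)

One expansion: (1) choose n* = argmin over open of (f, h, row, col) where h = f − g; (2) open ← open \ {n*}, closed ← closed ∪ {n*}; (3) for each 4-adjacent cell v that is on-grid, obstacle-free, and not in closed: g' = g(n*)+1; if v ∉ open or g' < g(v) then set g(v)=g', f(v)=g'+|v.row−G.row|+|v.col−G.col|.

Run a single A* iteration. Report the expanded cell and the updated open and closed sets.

expanded=(1,2); open=[(0,1) g=4 f=9, (1,1) g=5 f=9, (1,3) g=3 f=7, (1,4) g=2 f=7, (1,5) g=1 f=7, (2,2) g=5 f=7]; closed=[(0,2), (0,3), (0,4), (0,5), (1,2)]

step 1: expand (1,2) (f=7, h=3) → closed; open now [(0,1) g=4 f=9, (1,1) g=5 f=9, (1,3) g=3 f=7, (1,4) g=2 f=7, (1,5) g=1 f=7, (2,2) g=5 f=7]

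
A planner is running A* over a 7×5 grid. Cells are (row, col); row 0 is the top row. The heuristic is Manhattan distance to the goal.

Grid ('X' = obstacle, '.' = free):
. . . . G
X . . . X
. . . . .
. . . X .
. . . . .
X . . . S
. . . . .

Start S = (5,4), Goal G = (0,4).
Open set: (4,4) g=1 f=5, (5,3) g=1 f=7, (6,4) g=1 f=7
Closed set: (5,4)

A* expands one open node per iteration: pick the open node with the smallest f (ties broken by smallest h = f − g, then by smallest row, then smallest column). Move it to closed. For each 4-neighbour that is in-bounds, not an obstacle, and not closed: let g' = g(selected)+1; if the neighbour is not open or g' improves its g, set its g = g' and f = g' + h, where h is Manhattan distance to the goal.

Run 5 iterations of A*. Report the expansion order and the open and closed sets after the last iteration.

step 1: expand (4,4) (f=5, h=4) → closed; open now [(3,4) g=2 f=5, (4,3) g=2 f=7, (5,3) g=1 f=7, (6,4) g=1 f=7]
step 2: expand (3,4) (f=5, h=3) → closed; open now [(2,4) g=3 f=5, (4,3) g=2 f=7, (5,3) g=1 f=7, (6,4) g=1 f=7]
step 3: expand (2,4) (f=5, h=2) → closed; open now [(2,3) g=4 f=7, (4,3) g=2 f=7, (5,3) g=1 f=7, (6,4) g=1 f=7]
step 4: expand (2,3) (f=7, h=3) → closed; open now [(1,3) g=5 f=7, (2,2) g=5 f=9, (4,3) g=2 f=7, (5,3) g=1 f=7, (6,4) g=1 f=7]
step 5: expand (1,3) (f=7, h=2) → closed; open now [(0,3) g=6 f=7, (1,2) g=6 f=9, (2,2) g=5 f=9, (4,3) g=2 f=7, (5,3) g=1 f=7, (6,4) g=1 f=7]

order=[(4,4) → (3,4) → (2,4) → (2,3) → (1,3)]; open=[(0,3) g=6 f=7, (1,2) g=6 f=9, (2,2) g=5 f=9, (4,3) g=2 f=7, (5,3) g=1 f=7, (6,4) g=1 f=7]; closed=[(1,3), (2,3), (2,4), (3,4), (4,4), (5,4)]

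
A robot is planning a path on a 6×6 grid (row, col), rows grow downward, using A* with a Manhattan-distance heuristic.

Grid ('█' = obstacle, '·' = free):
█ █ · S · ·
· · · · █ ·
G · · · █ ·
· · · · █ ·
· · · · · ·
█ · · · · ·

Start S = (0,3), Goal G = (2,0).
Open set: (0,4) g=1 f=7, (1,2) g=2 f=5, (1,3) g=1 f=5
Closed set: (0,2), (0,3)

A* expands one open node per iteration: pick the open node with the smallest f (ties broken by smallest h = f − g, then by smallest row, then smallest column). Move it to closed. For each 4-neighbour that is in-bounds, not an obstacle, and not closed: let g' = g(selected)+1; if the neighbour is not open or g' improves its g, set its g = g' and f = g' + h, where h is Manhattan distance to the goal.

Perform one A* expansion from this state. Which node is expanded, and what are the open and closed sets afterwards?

expanded=(1,2); open=[(0,4) g=1 f=7, (1,1) g=3 f=5, (1,3) g=1 f=5, (2,2) g=3 f=5]; closed=[(0,2), (0,3), (1,2)]

step 1: expand (1,2) (f=5, h=3) → closed; open now [(0,4) g=1 f=7, (1,1) g=3 f=5, (1,3) g=1 f=5, (2,2) g=3 f=5]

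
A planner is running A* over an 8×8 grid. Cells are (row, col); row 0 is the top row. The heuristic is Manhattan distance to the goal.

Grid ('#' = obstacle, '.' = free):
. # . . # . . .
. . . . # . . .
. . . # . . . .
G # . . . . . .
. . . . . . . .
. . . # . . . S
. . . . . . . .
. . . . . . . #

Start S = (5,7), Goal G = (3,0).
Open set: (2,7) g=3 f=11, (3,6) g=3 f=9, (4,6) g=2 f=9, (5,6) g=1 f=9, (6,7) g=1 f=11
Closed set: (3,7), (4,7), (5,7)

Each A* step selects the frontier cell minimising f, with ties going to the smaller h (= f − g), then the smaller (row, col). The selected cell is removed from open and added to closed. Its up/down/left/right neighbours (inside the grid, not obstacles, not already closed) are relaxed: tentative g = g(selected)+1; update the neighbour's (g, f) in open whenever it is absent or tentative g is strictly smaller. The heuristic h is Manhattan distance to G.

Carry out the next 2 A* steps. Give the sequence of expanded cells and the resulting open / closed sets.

order=[(3,6) → (3,5)]; open=[(2,5) g=5 f=11, (2,6) g=4 f=11, (2,7) g=3 f=11, (3,4) g=5 f=9, (4,5) g=5 f=11, (4,6) g=2 f=9, (5,6) g=1 f=9, (6,7) g=1 f=11]; closed=[(3,5), (3,6), (3,7), (4,7), (5,7)]

step 1: expand (3,6) (f=9, h=6) → closed; open now [(2,6) g=4 f=11, (2,7) g=3 f=11, (3,5) g=4 f=9, (4,6) g=2 f=9, (5,6) g=1 f=9, (6,7) g=1 f=11]
step 2: expand (3,5) (f=9, h=5) → closed; open now [(2,5) g=5 f=11, (2,6) g=4 f=11, (2,7) g=3 f=11, (3,4) g=5 f=9, (4,5) g=5 f=11, (4,6) g=2 f=9, (5,6) g=1 f=9, (6,7) g=1 f=11]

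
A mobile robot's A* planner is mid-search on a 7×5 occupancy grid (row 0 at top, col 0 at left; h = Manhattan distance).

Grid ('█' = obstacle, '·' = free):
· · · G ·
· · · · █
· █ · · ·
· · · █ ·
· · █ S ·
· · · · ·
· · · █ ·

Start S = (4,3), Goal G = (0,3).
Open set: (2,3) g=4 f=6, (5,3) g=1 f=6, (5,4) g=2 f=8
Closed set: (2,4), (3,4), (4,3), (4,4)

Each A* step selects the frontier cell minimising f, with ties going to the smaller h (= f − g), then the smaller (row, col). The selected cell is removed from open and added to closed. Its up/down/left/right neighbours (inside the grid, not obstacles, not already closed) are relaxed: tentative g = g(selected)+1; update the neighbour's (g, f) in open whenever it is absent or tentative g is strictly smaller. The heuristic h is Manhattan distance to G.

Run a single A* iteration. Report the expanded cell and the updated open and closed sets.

expanded=(2,3); open=[(1,3) g=5 f=6, (2,2) g=5 f=8, (5,3) g=1 f=6, (5,4) g=2 f=8]; closed=[(2,3), (2,4), (3,4), (4,3), (4,4)]

step 1: expand (2,3) (f=6, h=2) → closed; open now [(1,3) g=5 f=6, (2,2) g=5 f=8, (5,3) g=1 f=6, (5,4) g=2 f=8]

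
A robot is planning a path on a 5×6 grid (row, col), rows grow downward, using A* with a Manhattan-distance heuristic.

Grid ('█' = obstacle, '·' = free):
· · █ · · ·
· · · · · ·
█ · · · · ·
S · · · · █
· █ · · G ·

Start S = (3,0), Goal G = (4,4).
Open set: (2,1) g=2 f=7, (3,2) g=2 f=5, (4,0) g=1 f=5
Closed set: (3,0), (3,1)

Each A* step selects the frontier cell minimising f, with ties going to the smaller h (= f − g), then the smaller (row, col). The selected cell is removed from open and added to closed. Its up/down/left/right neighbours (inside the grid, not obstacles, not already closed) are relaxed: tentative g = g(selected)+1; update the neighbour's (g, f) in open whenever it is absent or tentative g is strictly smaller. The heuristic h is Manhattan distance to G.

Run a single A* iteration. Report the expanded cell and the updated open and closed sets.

expanded=(3,2); open=[(2,1) g=2 f=7, (2,2) g=3 f=7, (3,3) g=3 f=5, (4,0) g=1 f=5, (4,2) g=3 f=5]; closed=[(3,0), (3,1), (3,2)]

step 1: expand (3,2) (f=5, h=3) → closed; open now [(2,1) g=2 f=7, (2,2) g=3 f=7, (3,3) g=3 f=5, (4,0) g=1 f=5, (4,2) g=3 f=5]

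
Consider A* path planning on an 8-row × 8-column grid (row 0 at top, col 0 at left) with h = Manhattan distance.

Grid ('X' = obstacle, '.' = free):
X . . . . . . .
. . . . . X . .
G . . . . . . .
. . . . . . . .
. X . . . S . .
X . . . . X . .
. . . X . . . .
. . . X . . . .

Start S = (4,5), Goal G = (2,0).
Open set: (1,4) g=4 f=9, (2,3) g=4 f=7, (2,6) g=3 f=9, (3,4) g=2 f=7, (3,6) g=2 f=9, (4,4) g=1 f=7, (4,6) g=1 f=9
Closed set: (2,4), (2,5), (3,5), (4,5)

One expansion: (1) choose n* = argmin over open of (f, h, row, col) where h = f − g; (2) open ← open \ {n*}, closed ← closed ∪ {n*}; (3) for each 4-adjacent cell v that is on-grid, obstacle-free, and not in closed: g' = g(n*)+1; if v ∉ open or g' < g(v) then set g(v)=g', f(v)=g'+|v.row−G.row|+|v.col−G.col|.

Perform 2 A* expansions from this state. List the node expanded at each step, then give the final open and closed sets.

step 1: expand (2,3) (f=7, h=3) → closed; open now [(1,3) g=5 f=9, (1,4) g=4 f=9, (2,2) g=5 f=7, (2,6) g=3 f=9, (3,3) g=5 f=9, (3,4) g=2 f=7, (3,6) g=2 f=9, (4,4) g=1 f=7, (4,6) g=1 f=9]
step 2: expand (2,2) (f=7, h=2) → closed; open now [(1,2) g=6 f=9, (1,3) g=5 f=9, (1,4) g=4 f=9, (2,1) g=6 f=7, (2,6) g=3 f=9, (3,2) g=6 f=9, (3,3) g=5 f=9, (3,4) g=2 f=7, (3,6) g=2 f=9, (4,4) g=1 f=7, (4,6) g=1 f=9]

order=[(2,3) → (2,2)]; open=[(1,2) g=6 f=9, (1,3) g=5 f=9, (1,4) g=4 f=9, (2,1) g=6 f=7, (2,6) g=3 f=9, (3,2) g=6 f=9, (3,3) g=5 f=9, (3,4) g=2 f=7, (3,6) g=2 f=9, (4,4) g=1 f=7, (4,6) g=1 f=9]; closed=[(2,2), (2,3), (2,4), (2,5), (3,5), (4,5)]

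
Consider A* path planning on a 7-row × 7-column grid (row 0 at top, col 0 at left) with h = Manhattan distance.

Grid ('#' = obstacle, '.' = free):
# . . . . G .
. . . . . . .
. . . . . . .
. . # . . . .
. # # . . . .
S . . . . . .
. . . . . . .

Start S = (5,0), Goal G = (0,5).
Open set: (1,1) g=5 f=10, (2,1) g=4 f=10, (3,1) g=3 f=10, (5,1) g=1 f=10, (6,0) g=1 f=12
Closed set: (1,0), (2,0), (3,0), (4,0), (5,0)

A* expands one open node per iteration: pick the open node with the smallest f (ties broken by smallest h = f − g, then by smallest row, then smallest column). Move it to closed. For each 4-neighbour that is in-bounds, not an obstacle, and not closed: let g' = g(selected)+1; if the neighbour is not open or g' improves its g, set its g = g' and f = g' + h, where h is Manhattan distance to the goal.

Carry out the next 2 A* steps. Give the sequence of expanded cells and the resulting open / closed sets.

step 1: expand (1,1) (f=10, h=5) → closed; open now [(0,1) g=6 f=10, (1,2) g=6 f=10, (2,1) g=4 f=10, (3,1) g=3 f=10, (5,1) g=1 f=10, (6,0) g=1 f=12]
step 2: expand (0,1) (f=10, h=4) → closed; open now [(0,2) g=7 f=10, (1,2) g=6 f=10, (2,1) g=4 f=10, (3,1) g=3 f=10, (5,1) g=1 f=10, (6,0) g=1 f=12]

order=[(1,1) → (0,1)]; open=[(0,2) g=7 f=10, (1,2) g=6 f=10, (2,1) g=4 f=10, (3,1) g=3 f=10, (5,1) g=1 f=10, (6,0) g=1 f=12]; closed=[(0,1), (1,0), (1,1), (2,0), (3,0), (4,0), (5,0)]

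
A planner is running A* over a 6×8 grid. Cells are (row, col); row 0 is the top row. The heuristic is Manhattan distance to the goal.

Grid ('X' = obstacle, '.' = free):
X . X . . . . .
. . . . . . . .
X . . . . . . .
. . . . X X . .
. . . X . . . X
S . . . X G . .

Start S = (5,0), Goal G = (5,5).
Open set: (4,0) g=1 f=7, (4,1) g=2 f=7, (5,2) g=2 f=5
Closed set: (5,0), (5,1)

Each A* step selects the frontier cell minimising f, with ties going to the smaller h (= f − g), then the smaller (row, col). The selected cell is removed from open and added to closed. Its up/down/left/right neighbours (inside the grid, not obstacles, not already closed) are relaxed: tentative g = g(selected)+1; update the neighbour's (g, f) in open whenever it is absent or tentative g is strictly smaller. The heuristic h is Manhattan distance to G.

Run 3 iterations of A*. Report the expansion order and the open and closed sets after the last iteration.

order=[(5,2) → (5,3) → (4,2)]; open=[(3,2) g=4 f=9, (4,0) g=1 f=7, (4,1) g=2 f=7]; closed=[(4,2), (5,0), (5,1), (5,2), (5,3)]

step 1: expand (5,2) (f=5, h=3) → closed; open now [(4,0) g=1 f=7, (4,1) g=2 f=7, (4,2) g=3 f=7, (5,3) g=3 f=5]
step 2: expand (5,3) (f=5, h=2) → closed; open now [(4,0) g=1 f=7, (4,1) g=2 f=7, (4,2) g=3 f=7]
step 3: expand (4,2) (f=7, h=4) → closed; open now [(3,2) g=4 f=9, (4,0) g=1 f=7, (4,1) g=2 f=7]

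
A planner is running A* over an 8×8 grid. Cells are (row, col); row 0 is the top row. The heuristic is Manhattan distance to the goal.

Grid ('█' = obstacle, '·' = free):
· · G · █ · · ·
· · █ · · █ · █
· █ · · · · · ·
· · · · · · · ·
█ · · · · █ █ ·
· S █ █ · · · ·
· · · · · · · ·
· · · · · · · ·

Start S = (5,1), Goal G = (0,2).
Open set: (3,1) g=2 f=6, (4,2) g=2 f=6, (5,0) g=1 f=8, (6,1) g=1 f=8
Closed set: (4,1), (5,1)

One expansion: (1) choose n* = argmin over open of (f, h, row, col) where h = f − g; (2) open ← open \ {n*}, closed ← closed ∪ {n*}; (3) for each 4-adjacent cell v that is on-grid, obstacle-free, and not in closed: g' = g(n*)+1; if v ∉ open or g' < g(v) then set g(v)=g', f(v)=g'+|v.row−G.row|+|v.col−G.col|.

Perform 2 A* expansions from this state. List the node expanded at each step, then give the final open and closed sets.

step 1: expand (3,1) (f=6, h=4) → closed; open now [(3,0) g=3 f=8, (3,2) g=3 f=6, (4,2) g=2 f=6, (5,0) g=1 f=8, (6,1) g=1 f=8]
step 2: expand (3,2) (f=6, h=3) → closed; open now [(2,2) g=4 f=6, (3,0) g=3 f=8, (3,3) g=4 f=8, (4,2) g=2 f=6, (5,0) g=1 f=8, (6,1) g=1 f=8]

order=[(3,1) → (3,2)]; open=[(2,2) g=4 f=6, (3,0) g=3 f=8, (3,3) g=4 f=8, (4,2) g=2 f=6, (5,0) g=1 f=8, (6,1) g=1 f=8]; closed=[(3,1), (3,2), (4,1), (5,1)]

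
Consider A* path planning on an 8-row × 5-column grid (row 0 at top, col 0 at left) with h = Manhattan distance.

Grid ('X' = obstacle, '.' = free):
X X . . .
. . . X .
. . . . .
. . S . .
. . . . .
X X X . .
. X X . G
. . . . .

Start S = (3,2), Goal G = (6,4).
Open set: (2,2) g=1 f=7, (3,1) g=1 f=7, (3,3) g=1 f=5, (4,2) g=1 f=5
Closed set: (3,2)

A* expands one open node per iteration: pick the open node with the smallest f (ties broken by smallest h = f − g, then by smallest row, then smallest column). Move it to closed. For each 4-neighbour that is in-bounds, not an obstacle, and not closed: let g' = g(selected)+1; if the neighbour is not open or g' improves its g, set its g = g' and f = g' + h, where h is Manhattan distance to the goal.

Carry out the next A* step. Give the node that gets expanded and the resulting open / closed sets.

expanded=(3,3); open=[(2,2) g=1 f=7, (2,3) g=2 f=7, (3,1) g=1 f=7, (3,4) g=2 f=5, (4,2) g=1 f=5, (4,3) g=2 f=5]; closed=[(3,2), (3,3)]

step 1: expand (3,3) (f=5, h=4) → closed; open now [(2,2) g=1 f=7, (2,3) g=2 f=7, (3,1) g=1 f=7, (3,4) g=2 f=5, (4,2) g=1 f=5, (4,3) g=2 f=5]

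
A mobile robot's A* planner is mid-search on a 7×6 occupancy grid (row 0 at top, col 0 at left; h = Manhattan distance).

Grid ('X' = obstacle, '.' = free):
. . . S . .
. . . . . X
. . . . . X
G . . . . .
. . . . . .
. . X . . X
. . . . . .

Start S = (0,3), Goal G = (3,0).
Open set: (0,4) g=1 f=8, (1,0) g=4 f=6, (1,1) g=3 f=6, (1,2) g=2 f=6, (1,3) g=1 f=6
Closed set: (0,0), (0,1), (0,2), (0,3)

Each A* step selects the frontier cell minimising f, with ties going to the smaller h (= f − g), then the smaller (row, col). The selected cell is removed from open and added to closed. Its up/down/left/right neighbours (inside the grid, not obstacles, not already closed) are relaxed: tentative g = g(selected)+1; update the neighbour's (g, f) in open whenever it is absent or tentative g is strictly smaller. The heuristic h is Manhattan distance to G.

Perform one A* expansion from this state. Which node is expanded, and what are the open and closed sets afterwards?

expanded=(1,0); open=[(0,4) g=1 f=8, (1,1) g=3 f=6, (1,2) g=2 f=6, (1,3) g=1 f=6, (2,0) g=5 f=6]; closed=[(0,0), (0,1), (0,2), (0,3), (1,0)]

step 1: expand (1,0) (f=6, h=2) → closed; open now [(0,4) g=1 f=8, (1,1) g=3 f=6, (1,2) g=2 f=6, (1,3) g=1 f=6, (2,0) g=5 f=6]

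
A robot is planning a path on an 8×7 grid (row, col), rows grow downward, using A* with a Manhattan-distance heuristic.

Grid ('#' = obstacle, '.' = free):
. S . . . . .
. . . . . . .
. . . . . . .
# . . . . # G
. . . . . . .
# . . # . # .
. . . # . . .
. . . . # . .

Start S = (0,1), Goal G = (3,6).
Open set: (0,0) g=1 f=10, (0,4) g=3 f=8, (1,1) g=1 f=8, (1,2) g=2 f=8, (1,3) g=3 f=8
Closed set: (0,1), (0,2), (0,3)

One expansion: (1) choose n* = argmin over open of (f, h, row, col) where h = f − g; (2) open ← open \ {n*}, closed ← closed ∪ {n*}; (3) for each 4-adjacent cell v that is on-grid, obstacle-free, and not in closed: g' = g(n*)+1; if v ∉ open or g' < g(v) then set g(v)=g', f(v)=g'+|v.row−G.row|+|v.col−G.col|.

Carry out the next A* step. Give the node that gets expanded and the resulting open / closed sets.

step 1: expand (0,4) (f=8, h=5) → closed; open now [(0,0) g=1 f=10, (0,5) g=4 f=8, (1,1) g=1 f=8, (1,2) g=2 f=8, (1,3) g=3 f=8, (1,4) g=4 f=8]

expanded=(0,4); open=[(0,0) g=1 f=10, (0,5) g=4 f=8, (1,1) g=1 f=8, (1,2) g=2 f=8, (1,3) g=3 f=8, (1,4) g=4 f=8]; closed=[(0,1), (0,2), (0,3), (0,4)]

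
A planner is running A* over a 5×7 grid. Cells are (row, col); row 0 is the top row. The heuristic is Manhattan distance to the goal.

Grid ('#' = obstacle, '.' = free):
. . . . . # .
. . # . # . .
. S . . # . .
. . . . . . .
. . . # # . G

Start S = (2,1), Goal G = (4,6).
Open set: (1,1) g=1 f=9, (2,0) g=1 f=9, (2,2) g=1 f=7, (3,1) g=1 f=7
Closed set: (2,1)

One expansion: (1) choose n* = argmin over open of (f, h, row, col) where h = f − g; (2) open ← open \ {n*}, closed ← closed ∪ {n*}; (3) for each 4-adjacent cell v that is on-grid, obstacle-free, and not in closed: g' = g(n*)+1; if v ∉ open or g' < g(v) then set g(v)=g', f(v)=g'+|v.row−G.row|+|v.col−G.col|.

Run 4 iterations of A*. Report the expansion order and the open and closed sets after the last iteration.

step 1: expand (2,2) (f=7, h=6) → closed; open now [(1,1) g=1 f=9, (2,0) g=1 f=9, (2,3) g=2 f=7, (3,1) g=1 f=7, (3,2) g=2 f=7]
step 2: expand (2,3) (f=7, h=5) → closed; open now [(1,1) g=1 f=9, (1,3) g=3 f=9, (2,0) g=1 f=9, (3,1) g=1 f=7, (3,2) g=2 f=7, (3,3) g=3 f=7]
step 3: expand (3,3) (f=7, h=4) → closed; open now [(1,1) g=1 f=9, (1,3) g=3 f=9, (2,0) g=1 f=9, (3,1) g=1 f=7, (3,2) g=2 f=7, (3,4) g=4 f=7]
step 4: expand (3,4) (f=7, h=3) → closed; open now [(1,1) g=1 f=9, (1,3) g=3 f=9, (2,0) g=1 f=9, (3,1) g=1 f=7, (3,2) g=2 f=7, (3,5) g=5 f=7]

order=[(2,2) → (2,3) → (3,3) → (3,4)]; open=[(1,1) g=1 f=9, (1,3) g=3 f=9, (2,0) g=1 f=9, (3,1) g=1 f=7, (3,2) g=2 f=7, (3,5) g=5 f=7]; closed=[(2,1), (2,2), (2,3), (3,3), (3,4)]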